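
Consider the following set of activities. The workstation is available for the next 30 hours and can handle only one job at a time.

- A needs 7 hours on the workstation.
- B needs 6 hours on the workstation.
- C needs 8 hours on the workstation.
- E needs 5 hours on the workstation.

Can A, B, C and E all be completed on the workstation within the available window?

Yes

Running back to back, the jobs need 7 + 6 + 8 + 5 = 26 hours on the workstation.
Since 26 ≤ 30, they fit within the window.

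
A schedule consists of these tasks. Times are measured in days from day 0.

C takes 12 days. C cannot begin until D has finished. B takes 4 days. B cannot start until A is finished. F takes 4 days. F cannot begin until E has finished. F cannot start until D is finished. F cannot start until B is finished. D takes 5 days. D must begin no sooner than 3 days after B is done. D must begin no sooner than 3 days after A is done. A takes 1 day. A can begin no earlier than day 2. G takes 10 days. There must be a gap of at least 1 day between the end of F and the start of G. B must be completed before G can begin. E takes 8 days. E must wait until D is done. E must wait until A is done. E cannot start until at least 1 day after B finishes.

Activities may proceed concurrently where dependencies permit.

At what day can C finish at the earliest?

After its own release at day 2, A can start at day 2 and finishes at day 3.
B waits on A (finishes day 3), so it starts at day 3 and finishes at 3 + 4 = day 7.
D cannot start until B (finishes day 7, plus 3-day gap → day 10); A (finishes day 3, plus 3-day gap → day 6). The controlling bound is day 10, so D finishes at 10 + 5 = day 15.
C waits on D (finishes day 15), so it starts at day 15 and finishes at 15 + 12 = day 27.

27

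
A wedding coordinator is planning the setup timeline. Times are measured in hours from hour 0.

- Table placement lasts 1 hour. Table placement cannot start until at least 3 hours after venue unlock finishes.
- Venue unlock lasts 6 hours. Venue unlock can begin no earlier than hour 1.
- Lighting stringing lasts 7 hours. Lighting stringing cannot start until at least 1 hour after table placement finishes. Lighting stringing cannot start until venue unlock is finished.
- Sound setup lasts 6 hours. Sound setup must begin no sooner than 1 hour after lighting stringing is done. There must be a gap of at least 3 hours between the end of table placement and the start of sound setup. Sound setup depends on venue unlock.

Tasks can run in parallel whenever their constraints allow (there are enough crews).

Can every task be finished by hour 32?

Venue unlock cannot begin until its own release at hour 1. It runs from hour 1 to 1 + 6 = hour 7.
Table placement waits on venue unlock (finishes hour 7, plus 3-hour gap → hour 10), so it starts at hour 10 and finishes at 10 + 1 = hour 11.
Lighting stringing has to wait for table placement (finishes hour 11, plus 1-hour gap → hour 12); venue unlock (finishes hour 7). The latest of these is hour 12, so lighting stringing runs hour 12 to 12 + 7 = hour 19.
Sound setup has to wait for lighting stringing (finishes hour 19, plus 1-hour gap → hour 20); table placement (finishes hour 11, plus 3-hour gap → hour 14); venue unlock (finishes hour 7). The latest of these is hour 20, so sound setup runs hour 20 to 20 + 6 = hour 26.
Every task is finished by hour 26, which is no later than the deadline of 32, so the schedule is feasible.

Yes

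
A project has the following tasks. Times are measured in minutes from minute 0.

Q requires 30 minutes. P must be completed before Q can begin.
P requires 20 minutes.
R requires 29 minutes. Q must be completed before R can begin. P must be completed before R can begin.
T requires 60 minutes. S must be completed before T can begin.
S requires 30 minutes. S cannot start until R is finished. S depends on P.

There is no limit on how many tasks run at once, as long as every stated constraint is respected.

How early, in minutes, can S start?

79

P can start immediately at minute 0; it finishes at minute 20.
Q waits on P (finishes minute 20), so it starts at minute 20 and finishes at 20 + 30 = minute 50.
R has to wait for Q (finishes minute 50); P (finishes minute 20). The latest of these is minute 50, so R runs minute 50 to 50 + 29 = minute 79.
S waits on R (finishes minute 79); P (finishes minute 20). The latest of these is minute 79, which is the earliest S can start.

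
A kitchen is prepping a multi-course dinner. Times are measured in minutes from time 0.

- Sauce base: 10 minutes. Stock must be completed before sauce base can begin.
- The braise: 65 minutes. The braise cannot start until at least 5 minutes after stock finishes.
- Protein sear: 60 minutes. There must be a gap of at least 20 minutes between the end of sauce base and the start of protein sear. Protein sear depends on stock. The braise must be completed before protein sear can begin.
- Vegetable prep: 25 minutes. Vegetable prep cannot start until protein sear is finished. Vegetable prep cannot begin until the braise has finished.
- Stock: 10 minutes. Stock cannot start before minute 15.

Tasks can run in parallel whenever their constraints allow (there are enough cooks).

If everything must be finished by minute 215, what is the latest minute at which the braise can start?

Nothing follows vegetable prep; the deadline of minute 215 is its only limit. It must start by 215 − 25 = minute 190.
Protein sear feeds into vegetable prep (must start by minute 190); so protein sear must finish by minute 190 and therefore start by minute 130.
For the braise: protein sear (must start by minute 130); vegetable prep (must start by minute 190). The most restrictive is minute 130; with a 65-minute duration, the braise must start by minute 65.

65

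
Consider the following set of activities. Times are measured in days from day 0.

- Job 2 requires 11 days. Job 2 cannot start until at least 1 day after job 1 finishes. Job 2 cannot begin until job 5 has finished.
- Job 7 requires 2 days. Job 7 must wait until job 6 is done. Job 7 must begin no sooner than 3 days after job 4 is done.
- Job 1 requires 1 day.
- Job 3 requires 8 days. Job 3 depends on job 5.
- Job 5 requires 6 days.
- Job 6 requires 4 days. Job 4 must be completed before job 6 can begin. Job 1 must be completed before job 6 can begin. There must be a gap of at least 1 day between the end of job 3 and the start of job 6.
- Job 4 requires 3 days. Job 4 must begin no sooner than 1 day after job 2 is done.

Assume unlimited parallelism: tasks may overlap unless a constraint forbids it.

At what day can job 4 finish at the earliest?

Job 5 has no prerequisites, so it starts at day 0 and finishes at day 6.
Job 1 can start immediately at day 0; it finishes at day 1.
For job 2: job 1 (finishes day 1, plus 1-day gap → day 2); job 5 (finishes day 6). Taking the maximum gives a start of day 6, and it finishes at 6 + 11 = day 17.
After job 2 (finishes day 17, plus 1-day gap → day 18), job 4 can start at day 18 and finishes at day 21.

21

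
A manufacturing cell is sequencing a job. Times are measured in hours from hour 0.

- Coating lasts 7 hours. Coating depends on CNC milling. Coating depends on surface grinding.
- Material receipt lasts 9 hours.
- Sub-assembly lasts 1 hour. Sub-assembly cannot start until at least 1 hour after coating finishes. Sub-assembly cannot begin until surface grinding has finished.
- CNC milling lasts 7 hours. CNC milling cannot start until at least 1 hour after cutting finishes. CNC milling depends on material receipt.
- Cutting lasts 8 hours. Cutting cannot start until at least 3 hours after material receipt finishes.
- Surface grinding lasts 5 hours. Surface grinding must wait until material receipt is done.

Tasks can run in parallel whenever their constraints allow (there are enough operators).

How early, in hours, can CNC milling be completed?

Material receipt can start immediately at hour 0; it finishes at hour 9.
After material receipt (finishes hour 9, plus 3-hour gap → hour 12), cutting can start at hour 12 and finishes at hour 20.
CNC milling has to wait for cutting (finishes hour 20, plus 1-hour gap → hour 21); material receipt (finishes hour 9). The latest of these is hour 21, so CNC milling runs hour 21 to 21 + 7 = hour 28.

28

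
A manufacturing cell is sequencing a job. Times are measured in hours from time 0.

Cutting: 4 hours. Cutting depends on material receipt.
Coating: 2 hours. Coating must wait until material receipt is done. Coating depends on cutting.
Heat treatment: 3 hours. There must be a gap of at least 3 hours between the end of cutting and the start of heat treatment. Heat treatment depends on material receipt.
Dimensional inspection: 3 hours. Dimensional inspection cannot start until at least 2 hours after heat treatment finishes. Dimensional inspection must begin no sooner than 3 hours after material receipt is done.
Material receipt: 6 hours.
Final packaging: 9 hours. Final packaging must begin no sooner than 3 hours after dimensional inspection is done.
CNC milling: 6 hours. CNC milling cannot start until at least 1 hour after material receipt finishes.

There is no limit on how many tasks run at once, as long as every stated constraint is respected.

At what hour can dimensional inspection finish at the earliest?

Material receipt can start immediately at hour 0; it finishes at hour 6.
Cutting waits on material receipt (finishes hour 6), so it starts at hour 6 and finishes at 6 + 4 = hour 10.
Heat treatment needs all of cutting (finishes hour 10, plus 3-hour gap → hour 13); material receipt (finishes hour 6). That puts its earliest start at hour 13; it finishes at 13 + 3 = hour 16.
Dimensional inspection cannot start until heat treatment (finishes hour 16, plus 2-hour gap → hour 18); material receipt (finishes hour 6, plus 3-hour gap → hour 9). The controlling bound is hour 18, so dimensional inspection finishes at 18 + 3 = hour 21.

21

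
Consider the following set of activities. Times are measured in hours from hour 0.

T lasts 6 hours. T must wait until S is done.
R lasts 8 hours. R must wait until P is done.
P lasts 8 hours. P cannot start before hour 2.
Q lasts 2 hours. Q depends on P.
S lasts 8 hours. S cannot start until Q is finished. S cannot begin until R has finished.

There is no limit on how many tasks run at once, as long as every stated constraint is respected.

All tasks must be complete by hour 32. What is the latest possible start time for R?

To finish by hour 32, T (duration 6) must start no later than hour 26.
S must finish before T (must start by hour 26). With an 8-hour duration, S must start by 26 − 8 = hour 18.
R must finish before S (must start by hour 18). With an 8-hour duration, R must start by 18 − 8 = hour 10.

10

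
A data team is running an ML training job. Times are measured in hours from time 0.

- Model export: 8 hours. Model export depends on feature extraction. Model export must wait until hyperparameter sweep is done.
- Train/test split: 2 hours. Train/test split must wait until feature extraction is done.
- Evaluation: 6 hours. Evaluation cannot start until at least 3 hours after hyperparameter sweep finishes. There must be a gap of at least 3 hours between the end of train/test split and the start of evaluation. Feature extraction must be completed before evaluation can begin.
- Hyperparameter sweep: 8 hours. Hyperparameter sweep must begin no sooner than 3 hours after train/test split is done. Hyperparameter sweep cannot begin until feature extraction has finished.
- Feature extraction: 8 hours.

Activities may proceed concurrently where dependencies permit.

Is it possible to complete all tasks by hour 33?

Yes

Nothing blocks feature extraction, so it runs from hour 0 to hour 8.
Train/test split cannot begin until feature extraction (finishes hour 8). It runs from hour 8 to 8 + 2 = hour 10.
Hyperparameter sweep has to wait for train/test split (finishes hour 10, plus 3-hour gap → hour 13); feature extraction (finishes hour 8). The latest of these is hour 13, so hyperparameter sweep runs hour 13 to 13 + 8 = hour 21.
Model export has to wait for feature extraction (finishes hour 8); hyperparameter sweep (finishes hour 21). The latest of these is hour 21, so model export runs hour 21 to 21 + 8 = hour 29.
Evaluation has to wait for hyperparameter sweep (finishes hour 21, plus 3-hour gap → hour 24); train/test split (finishes hour 10, plus 3-hour gap → hour 13); feature extraction (finishes hour 8). The latest of these is hour 24, so evaluation runs hour 24 to 24 + 6 = hour 30.
Every task is finished by hour 30, which is no later than the deadline of 33, so the schedule is feasible.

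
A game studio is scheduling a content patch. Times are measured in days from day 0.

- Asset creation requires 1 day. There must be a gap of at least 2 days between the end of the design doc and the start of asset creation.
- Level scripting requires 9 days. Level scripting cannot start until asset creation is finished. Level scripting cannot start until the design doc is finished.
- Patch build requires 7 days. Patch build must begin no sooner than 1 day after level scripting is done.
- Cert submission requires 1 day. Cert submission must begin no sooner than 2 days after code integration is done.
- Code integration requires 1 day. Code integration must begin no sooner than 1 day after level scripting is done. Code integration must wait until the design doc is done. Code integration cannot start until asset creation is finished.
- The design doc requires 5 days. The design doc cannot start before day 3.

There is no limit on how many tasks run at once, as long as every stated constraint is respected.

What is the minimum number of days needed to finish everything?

28

The design doc cannot begin until its own release at day 3. It runs from day 3 to 3 + 5 = day 8.
Asset creation cannot begin until the design doc (finishes day 8, plus 2-day gap → day 10). It runs from day 10 to 10 + 1 = day 11.
Level scripting has to wait for asset creation (finishes day 11); the design doc (finishes day 8). The latest of these is day 11, so level scripting runs day 11 to 11 + 9 = day 20.
Patch build cannot begin until level scripting (finishes day 20, plus 1-day gap → day 21). It runs from day 21 to 21 + 7 = day 28.
Code integration has to wait for level scripting (finishes day 20, plus 1-day gap → day 21); the design doc (finishes day 8); asset creation (finishes day 11). The latest of these is day 21, so code integration runs day 21 to 21 + 1 = day 22.
Cert submission cannot begin until code integration (finishes day 22, plus 2-day gap → day 24). It runs from day 24 to 24 + 1 = day 25.
All tasks are finished once the last one completes. Finish times: The design doc at 8, Asset creation at 11, Level scripting at 20, Code integration at 22, Cert submission at 25, Patch build at 28. The latest is day 28.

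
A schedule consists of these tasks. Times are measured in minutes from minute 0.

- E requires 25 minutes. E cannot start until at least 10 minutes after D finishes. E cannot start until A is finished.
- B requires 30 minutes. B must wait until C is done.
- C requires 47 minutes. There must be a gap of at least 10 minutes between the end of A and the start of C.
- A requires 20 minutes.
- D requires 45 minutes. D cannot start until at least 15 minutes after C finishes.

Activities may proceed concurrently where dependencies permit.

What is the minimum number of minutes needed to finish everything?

172

Nothing blocks A, so it runs from minute 0 to minute 20.
C cannot begin until A (finishes minute 20, plus 10-minute gap → minute 30). It runs from minute 30 to 30 + 47 = minute 77.
After C (finishes minute 77, plus 15-minute gap → minute 92), D can start at minute 92 and finishes at minute 137.
E needs all of D (finishes minute 137, plus 10-minute gap → minute 147); A (finishes minute 20). That puts its earliest start at minute 147; it finishes at 147 + 25 = minute 172.
After C (finishes minute 77), B can start at minute 77 and finishes at minute 107.
All tasks are finished once the last one completes. Finish times: A at 20, B at 107, C at 77, D at 137, E at 172. The latest is minute 172.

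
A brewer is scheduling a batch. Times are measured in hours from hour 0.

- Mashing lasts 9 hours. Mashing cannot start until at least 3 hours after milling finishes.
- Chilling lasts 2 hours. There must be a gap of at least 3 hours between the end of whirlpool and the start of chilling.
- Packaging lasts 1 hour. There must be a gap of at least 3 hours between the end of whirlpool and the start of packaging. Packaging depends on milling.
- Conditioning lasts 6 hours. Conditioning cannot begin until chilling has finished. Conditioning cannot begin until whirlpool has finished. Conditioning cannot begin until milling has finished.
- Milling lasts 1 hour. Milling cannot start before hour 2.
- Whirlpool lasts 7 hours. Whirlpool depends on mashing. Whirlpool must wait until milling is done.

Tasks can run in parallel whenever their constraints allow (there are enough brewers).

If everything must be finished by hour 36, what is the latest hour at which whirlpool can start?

Conditioning has no dependents, so it just needs to finish by hour 36. Starting by 36 − 6 = hour 30 achieves that.
Chilling must finish before conditioning (must start by hour 30). With a 2-hour duration, chilling must start by 30 − 2 = hour 28.
Nothing follows packaging; the deadline of hour 36 is its only limit. It must start by 36 − 1 = hour 35.
For whirlpool: chilling (must start by hour 28, minus 3-hour gap → hour 25); conditioning (must start by hour 30); packaging (must start by hour 35, minus 3-hour gap → hour 32). The most restrictive is hour 25; with a 7-hour duration, whirlpool must start by hour 18.

18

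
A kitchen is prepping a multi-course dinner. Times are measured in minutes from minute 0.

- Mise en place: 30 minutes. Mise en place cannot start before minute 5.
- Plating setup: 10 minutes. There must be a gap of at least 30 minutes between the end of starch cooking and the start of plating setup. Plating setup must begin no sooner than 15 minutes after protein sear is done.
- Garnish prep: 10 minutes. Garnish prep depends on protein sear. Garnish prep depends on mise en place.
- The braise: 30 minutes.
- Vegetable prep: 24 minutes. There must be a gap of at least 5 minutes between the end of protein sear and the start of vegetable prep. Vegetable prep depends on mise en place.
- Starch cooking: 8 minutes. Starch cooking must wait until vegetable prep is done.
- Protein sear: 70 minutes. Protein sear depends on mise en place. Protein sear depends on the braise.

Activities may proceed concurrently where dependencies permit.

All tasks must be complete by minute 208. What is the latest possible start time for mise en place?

31

Plating setup has no dependents, so it just needs to finish by minute 208. Starting by 208 − 10 = minute 198 achieves that.
Starch cooking feeds into plating setup (must start by minute 198, minus 30-minute gap → minute 168); so starch cooking must finish by minute 168 and therefore start by minute 160.
Vegetable prep has to be done before starch cooking (must start by minute 160). That means finishing by minute 160, i.e. starting by 160 − 24 = minute 136.
Garnish prep must finish by minute 208; it takes 10 minutes, so it must start by 208 − 10 = minute 198.
Protein sear must finish in time for vegetable prep (must start by minute 136, minus 5-minute gap → minute 131); plating setup (must start by minute 198, minus 15-minute gap → minute 183); garnish prep (must start by minute 198). The tightest is minute 131, so protein sear must start by 131 − 70 = minute 61.
Mise en place must finish in time for protein sear (must start by minute 61); vegetable prep (must start by minute 136); garnish prep (must start by minute 198). The tightest is minute 61, so mise en place must start by 61 − 30 = minute 31.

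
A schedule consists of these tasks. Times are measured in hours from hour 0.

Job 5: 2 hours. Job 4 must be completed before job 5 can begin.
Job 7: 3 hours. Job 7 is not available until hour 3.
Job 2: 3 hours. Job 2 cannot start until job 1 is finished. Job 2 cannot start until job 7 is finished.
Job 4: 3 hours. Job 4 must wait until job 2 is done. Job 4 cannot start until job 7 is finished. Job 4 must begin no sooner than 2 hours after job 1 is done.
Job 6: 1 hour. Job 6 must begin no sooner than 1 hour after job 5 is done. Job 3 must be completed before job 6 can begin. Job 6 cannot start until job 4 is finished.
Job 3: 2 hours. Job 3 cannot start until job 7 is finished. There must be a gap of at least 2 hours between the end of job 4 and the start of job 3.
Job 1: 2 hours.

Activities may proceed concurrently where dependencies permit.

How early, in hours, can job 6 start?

After its own release at hour 3, job 7 can start at hour 3 and finishes at hour 6.
Nothing blocks job 1, so it runs from hour 0 to hour 2.
Job 2 cannot start until job 1 (finishes hour 2); job 7 (finishes hour 6). The controlling bound is hour 6, so job 2 finishes at 6 + 3 = hour 9.
Job 4 has to wait for job 2 (finishes hour 9); job 7 (finishes hour 6); job 1 (finishes hour 2, plus 2-hour gap → hour 4). The latest of these is hour 9, so job 4 runs hour 9 to 9 + 3 = hour 12.
After job 4 (finishes hour 12), job 5 can start at hour 12 and finishes at hour 14.
Job 3 cannot start until job 7 (finishes hour 6); job 4 (finishes hour 12, plus 2-hour gap → hour 14). The controlling bound is hour 14, so job 3 finishes at 14 + 2 = hour 16.
Job 6 waits on job 5 (finishes hour 14, plus 1-hour gap → hour 15); job 3 (finishes hour 16); job 4 (finishes hour 12). The latest of these is hour 16, which is the earliest job 6 can start.

16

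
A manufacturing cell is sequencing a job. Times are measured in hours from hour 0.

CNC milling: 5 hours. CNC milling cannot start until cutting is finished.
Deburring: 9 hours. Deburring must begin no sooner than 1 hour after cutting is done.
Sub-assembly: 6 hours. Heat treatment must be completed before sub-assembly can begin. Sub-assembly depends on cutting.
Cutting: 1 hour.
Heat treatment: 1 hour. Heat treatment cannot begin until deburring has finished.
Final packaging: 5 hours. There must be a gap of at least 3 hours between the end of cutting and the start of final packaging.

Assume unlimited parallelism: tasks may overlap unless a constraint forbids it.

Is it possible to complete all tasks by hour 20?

Cutting has no prerequisites, so it starts at hour 0 and finishes at hour 1.
After cutting (finishes hour 1, plus 3-hour gap → hour 4), final packaging can start at hour 4 and finishes at hour 9.
CNC milling waits on cutting (finishes hour 1), so it starts at hour 1 and finishes at 1 + 5 = hour 6.
Deburring waits on cutting (finishes hour 1, plus 1-hour gap → hour 2), so it starts at hour 2 and finishes at 2 + 9 = hour 11.
After deburring (finishes hour 11), heat treatment can start at hour 11 and finishes at hour 12.
Sub-assembly has to wait for heat treatment (finishes hour 12); cutting (finishes hour 1). The latest of these is hour 12, so sub-assembly runs hour 12 to 12 + 6 = hour 18.
Every task is finished by hour 18, which is no later than the deadline of 20, so the schedule is feasible.

Yes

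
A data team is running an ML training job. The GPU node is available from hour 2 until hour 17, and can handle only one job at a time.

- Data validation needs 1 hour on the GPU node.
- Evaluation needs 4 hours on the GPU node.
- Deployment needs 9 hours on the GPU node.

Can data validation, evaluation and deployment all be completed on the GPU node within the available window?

The GPU node window is 17 − 2 = 15 hours.
Running back to back, the jobs need 1 + 4 + 9 = 14 hours on the GPU node.
Since 14 ≤ 15, they fit within the window.

Yes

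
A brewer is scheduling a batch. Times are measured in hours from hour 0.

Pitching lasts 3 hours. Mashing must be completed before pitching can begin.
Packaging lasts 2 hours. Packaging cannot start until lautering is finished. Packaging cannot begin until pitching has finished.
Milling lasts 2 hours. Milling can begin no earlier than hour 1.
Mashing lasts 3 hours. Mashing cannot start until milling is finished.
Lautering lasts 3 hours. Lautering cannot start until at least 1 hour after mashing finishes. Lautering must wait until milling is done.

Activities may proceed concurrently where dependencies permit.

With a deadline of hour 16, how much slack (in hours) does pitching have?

5

After its own release at hour 1, milling can start at hour 1 and finishes at hour 3.
Mashing waits on milling (finishes hour 3), so it starts at hour 3 and finishes at 3 + 3 = hour 6.
Pitching waits on mashing (finishes hour 6), so it starts at hour 6 and finishes at 6 + 3 = hour 9.

Working backward from the deadline:
Nothing follows packaging; the deadline of hour 16 is its only limit. It must start by 16 − 2 = hour 14.
Pitching feeds into packaging (must start by hour 14); so pitching must finish by hour 14 and therefore start by hour 11.
So pitching can start as early as hour 6 and as late as hour 11, giving 11 − 6 = 5 hours of slack.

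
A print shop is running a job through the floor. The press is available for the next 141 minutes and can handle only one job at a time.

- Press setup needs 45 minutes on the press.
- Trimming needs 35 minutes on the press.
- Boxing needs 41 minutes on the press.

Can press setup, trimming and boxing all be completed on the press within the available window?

Running back to back, the jobs need 45 + 35 + 41 = 121 minutes on the press.
Since 121 ≤ 141, they fit within the window.

Yes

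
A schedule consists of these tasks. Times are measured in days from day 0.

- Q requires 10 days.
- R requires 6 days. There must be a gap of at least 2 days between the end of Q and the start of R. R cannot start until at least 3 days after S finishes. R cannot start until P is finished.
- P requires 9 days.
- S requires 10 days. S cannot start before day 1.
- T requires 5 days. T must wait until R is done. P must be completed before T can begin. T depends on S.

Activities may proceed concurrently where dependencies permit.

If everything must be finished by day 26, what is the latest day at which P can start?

6

T has no dependents, so it just needs to finish by day 26. Starting by 26 − 5 = day 21 achieves that.
R feeds into T (must start by day 21); so R must finish by day 21 and therefore start by day 15.
For P: R (must start by day 15); T (must start by day 21). The most restrictive is day 15; with a 9-day duration, P must start by day 6.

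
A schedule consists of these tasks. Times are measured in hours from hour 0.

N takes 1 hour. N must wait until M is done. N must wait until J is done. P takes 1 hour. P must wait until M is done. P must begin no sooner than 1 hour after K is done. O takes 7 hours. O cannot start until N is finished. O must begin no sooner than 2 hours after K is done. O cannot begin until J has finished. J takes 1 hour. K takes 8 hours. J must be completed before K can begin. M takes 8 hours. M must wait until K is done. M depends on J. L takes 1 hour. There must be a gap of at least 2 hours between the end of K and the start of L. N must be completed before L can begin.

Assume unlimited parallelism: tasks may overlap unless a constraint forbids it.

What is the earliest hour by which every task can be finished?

25

J can start immediately at hour 0; it finishes at hour 1.
K cannot begin until J (finishes hour 1). It runs from hour 1 to 1 + 8 = hour 9.
M has to wait for K (finishes hour 9); J (finishes hour 1). The latest of these is hour 9, so M runs hour 9 to 9 + 8 = hour 17.
P has to wait for M (finishes hour 17); K (finishes hour 9, plus 1-hour gap → hour 10). The latest of these is hour 17, so P runs hour 17 to 17 + 1 = hour 18.
For N: M (finishes hour 17); J (finishes hour 1). Taking the maximum gives a start of hour 17, and it finishes at 17 + 1 = hour 18.
O cannot start until N (finishes hour 18); K (finishes hour 9, plus 2-hour gap → hour 11); J (finishes hour 1). The controlling bound is hour 18, so O finishes at 18 + 7 = hour 25.
L needs all of K (finishes hour 9, plus 2-hour gap → hour 11); N (finishes hour 18). That puts its earliest start at hour 18; it finishes at 18 + 1 = hour 19.
All tasks are finished once the last one completes. Finish times: J at 1, K at 9, L at 19, M at 17, N at 18, O at 25, P at 18. The latest is hour 25.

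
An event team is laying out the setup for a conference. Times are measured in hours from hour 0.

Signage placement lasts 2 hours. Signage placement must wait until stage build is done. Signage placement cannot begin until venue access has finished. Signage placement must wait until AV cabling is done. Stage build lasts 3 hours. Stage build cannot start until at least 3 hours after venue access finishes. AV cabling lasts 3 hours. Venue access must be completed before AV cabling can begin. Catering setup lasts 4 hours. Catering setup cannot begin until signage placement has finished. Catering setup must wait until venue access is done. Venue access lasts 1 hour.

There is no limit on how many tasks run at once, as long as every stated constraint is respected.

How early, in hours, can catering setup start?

9

Venue access has no prerequisites, so it starts at hour 0 and finishes at hour 1.
After venue access (finishes hour 1), AV cabling can start at hour 1 and finishes at hour 4.
Stage build cannot begin until venue access (finishes hour 1, plus 3-hour gap → hour 4). It runs from hour 4 to 4 + 3 = hour 7.
Signage placement needs all of stage build (finishes hour 7); venue access (finishes hour 1); AV cabling (finishes hour 4). That puts its earliest start at hour 7; it finishes at 7 + 2 = hour 9.
Catering setup waits on signage placement (finishes hour 9); venue access (finishes hour 1). The latest of these is hour 9, which is the earliest catering setup can start.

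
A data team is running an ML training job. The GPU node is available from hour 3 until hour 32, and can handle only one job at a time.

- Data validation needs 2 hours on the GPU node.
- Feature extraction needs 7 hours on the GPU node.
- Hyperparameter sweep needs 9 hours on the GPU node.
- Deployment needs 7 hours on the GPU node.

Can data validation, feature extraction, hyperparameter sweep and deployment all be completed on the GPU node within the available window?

Yes

The GPU node window is 32 − 3 = 29 hours.
Running back to back, the jobs need 2 + 7 + 9 + 7 = 25 hours on the GPU node.
Since 25 ≤ 29, they fit within the window.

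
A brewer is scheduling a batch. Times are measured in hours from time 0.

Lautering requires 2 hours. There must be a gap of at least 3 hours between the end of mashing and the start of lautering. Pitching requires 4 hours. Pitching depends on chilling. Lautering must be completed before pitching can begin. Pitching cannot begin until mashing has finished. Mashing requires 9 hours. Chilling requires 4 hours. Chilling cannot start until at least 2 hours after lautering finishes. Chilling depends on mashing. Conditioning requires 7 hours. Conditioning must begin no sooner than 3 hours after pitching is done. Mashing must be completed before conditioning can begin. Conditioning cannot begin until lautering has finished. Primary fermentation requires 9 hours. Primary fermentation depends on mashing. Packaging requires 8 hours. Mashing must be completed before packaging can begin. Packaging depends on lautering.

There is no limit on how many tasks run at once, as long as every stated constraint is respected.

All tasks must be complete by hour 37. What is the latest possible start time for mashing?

3

Conditioning must finish by hour 37; it takes 7 hours, so it must start by 37 − 7 = hour 30.
Since conditioning (must start by hour 30, minus 3-hour gap → hour 27) depends on it, pitching must finish by hour 27. Backing off its 4-hour duration gives a latest start of hour 23.
Chilling must finish before pitching (must start by hour 23). With a 4-hour duration, chilling must start by 23 − 4 = hour 19.
To finish by hour 37, packaging (duration 8) must start no later than hour 29.
For lautering: chilling (must start by hour 19, minus 2-hour gap → hour 17); pitching (must start by hour 23); conditioning (must start by hour 30); packaging (must start by hour 29). The most restrictive is hour 17; with a 2-hour duration, lautering must start by hour 15.
Nothing follows primary fermentation; the deadline of hour 37 is its only limit. It must start by 37 − 9 = hour 28.
Mashing feeds lautering (must start by hour 15, minus 3-hour gap → hour 12); chilling (must start by hour 19); pitching (must start by hour 23); primary fermentation (must start by hour 28); conditioning (must start by hour 30); packaging (must start by hour 29). Taking the minimum, mashing must finish by hour 12 and start by 12 − 9 = hour 3.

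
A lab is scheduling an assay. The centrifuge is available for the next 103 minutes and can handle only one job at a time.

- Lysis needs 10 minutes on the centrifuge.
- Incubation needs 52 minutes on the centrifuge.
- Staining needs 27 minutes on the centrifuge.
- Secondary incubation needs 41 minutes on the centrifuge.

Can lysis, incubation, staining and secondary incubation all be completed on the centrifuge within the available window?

Running back to back, the jobs need 10 + 52 + 27 + 41 = 130 minutes on the centrifuge.
Since 130 > 103, they cannot all fit.

No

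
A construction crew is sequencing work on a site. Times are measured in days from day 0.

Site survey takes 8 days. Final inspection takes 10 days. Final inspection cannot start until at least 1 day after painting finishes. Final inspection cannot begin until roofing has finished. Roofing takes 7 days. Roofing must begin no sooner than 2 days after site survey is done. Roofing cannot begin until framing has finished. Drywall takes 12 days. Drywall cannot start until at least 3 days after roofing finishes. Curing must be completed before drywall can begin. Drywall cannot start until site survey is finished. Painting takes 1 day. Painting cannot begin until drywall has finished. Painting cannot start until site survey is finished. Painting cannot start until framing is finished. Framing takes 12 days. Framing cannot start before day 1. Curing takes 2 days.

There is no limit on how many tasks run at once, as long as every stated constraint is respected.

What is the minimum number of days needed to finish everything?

Framing waits on its own release at day 1, so it starts at day 1 and finishes at 1 + 12 = day 13.
Curing has no prerequisites, so it starts at day 0 and finishes at day 2.
Nothing blocks site survey, so it runs from day 0 to day 8.
For roofing: site survey (finishes day 8, plus 2-day gap → day 10); framing (finishes day 13). Taking the maximum gives a start of day 13, and it finishes at 13 + 7 = day 20.
Drywall needs all of roofing (finishes day 20, plus 3-day gap → day 23); curing (finishes day 2); site survey (finishes day 8). That puts its earliest start at day 23; it finishes at 23 + 12 = day 35.
Painting needs all of drywall (finishes day 35); site survey (finishes day 8); framing (finishes day 13). That puts its earliest start at day 35; it finishes at 35 + 1 = day 36.
For final inspection: painting (finishes day 36, plus 1-day gap → day 37); roofing (finishes day 20). Taking the maximum gives a start of day 37, and it finishes at 37 + 10 = day 47.
All tasks are finished once the last one completes. Finish times: Site survey at 8, Curing at 2, Framing at 13, Roofing at 20, Drywall at 35, Painting at 36, Final inspection at 47. The latest is day 47.

47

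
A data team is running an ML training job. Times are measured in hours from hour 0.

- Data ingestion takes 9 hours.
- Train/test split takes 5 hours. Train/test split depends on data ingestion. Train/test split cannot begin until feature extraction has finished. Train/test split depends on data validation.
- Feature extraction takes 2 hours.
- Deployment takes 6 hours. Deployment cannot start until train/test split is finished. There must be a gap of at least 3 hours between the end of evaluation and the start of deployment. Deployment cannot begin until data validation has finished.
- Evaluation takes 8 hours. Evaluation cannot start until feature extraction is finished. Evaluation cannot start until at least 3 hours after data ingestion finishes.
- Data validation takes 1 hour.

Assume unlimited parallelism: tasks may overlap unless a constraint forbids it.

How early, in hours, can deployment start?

Feature extraction can start immediately at hour 0; it finishes at hour 2.
Data validation can start immediately at hour 0; it finishes at hour 1.
Nothing blocks data ingestion, so it runs from hour 0 to hour 9.
For evaluation: feature extraction (finishes hour 2); data ingestion (finishes hour 9, plus 3-hour gap → hour 12). Taking the maximum gives a start of hour 12, and it finishes at 12 + 8 = hour 20.
Train/test split has to wait for data ingestion (finishes hour 9); feature extraction (finishes hour 2); data validation (finishes hour 1). The latest of these is hour 9, so train/test split runs hour 9 to 9 + 5 = hour 14.
Deployment waits on train/test split (finishes hour 14); evaluation (finishes hour 20, plus 3-hour gap → hour 23); data validation (finishes hour 1). The latest of these is hour 23, which is the earliest deployment can start.

23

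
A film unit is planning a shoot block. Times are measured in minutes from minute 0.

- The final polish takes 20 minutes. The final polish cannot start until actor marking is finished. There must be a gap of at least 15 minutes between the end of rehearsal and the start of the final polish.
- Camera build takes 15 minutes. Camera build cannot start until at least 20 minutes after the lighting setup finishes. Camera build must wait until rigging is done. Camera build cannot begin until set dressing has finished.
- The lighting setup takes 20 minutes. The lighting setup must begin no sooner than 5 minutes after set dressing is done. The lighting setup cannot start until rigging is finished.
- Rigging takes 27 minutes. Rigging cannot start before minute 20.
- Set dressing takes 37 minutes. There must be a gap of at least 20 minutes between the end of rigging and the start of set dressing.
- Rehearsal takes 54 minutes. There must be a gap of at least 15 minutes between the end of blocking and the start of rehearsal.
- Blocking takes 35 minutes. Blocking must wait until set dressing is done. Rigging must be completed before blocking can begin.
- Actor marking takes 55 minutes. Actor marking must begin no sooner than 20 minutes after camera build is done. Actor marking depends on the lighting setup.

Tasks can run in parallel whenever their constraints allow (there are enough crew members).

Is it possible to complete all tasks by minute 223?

No

Rigging cannot begin until its own release at minute 20. It runs from minute 20 to 20 + 27 = minute 47.
After rigging (finishes minute 47, plus 20-minute gap → minute 67), set dressing can start at minute 67 and finishes at minute 104.
For blocking: set dressing (finishes minute 104); rigging (finishes minute 47). Taking the maximum gives a start of minute 104, and it finishes at 104 + 35 = minute 139.
After blocking (finishes minute 139, plus 15-minute gap → minute 154), rehearsal can start at minute 154 and finishes at minute 208.
The lighting setup cannot start until set dressing (finishes minute 104, plus 5-minute gap → minute 109); rigging (finishes minute 47). The controlling bound is minute 109, so the lighting setup finishes at 109 + 20 = minute 129.
Camera build needs all of the lighting setup (finishes minute 129, plus 20-minute gap → minute 149); rigging (finishes minute 47); set dressing (finishes minute 104). That puts its earliest start at minute 149; it finishes at 149 + 15 = minute 164.
Actor marking cannot start until camera build (finishes minute 164, plus 20-minute gap → minute 184); the lighting setup (finishes minute 129). The controlling bound is minute 184, so actor marking finishes at 184 + 55 = minute 239.
For the final polish: actor marking (finishes minute 239); rehearsal (finishes minute 208, plus 15-minute gap → minute 223). Taking the maximum gives a start of minute 239, and it finishes at 239 + 20 = minute 259.
The earliest everything can be done is minute 259, which is after the deadline of 223, so it is not possible.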